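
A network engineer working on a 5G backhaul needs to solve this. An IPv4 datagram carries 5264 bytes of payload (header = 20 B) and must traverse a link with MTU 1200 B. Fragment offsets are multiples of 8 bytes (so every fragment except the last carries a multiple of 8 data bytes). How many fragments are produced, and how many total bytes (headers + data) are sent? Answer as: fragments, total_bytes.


Max data per non-final fragment = floor((MTU - header)/8)*8 = floor((1200 - 20)/8)*8 = floor(1180/8)*8 = 1176 B
Final fragment needs no 8-byte alignment: it can carry up to MTU - header = 1180 B
Non-final fragments needed = ceil((payload - 1180) / 1176) = ceil(4084/1176) = ceil(3.4728) = 4
Number of fragments = 4 + 1 = 5
Fragment sizes (data): 4 * 1176 B + 560 B (last, 560 <= 1180 OK)
Total bytes sent = payload + n_frags * header = 5264 + 5*20 = 5264 + 100 = 5364 B

5, 5364


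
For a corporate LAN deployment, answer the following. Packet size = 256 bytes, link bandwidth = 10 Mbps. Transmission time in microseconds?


Given: packet = 256 bytes, bandwidth = 10 Mbps
Packet in bits = 256 * 8 = 2048 bits
Bandwidth = 10 * 10^6 = 10000000 bps
Time = 2048 / 10000000 seconds
Time in us = 2048 * 10^6 / 10000000 = 204.8

204.8


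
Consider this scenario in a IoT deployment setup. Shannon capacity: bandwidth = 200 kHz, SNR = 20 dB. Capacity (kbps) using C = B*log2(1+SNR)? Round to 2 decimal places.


Given: B = 200 kHz, SNR = 20 dB
SNR linear = 10^(20/10) = 100
1 + SNR = 101
log2(101) = 6.6582114828
C = 200 * 1000 * 6.6582114828 = 1331642.2966 bps
C = 1331.642297 kbps -> 1331.64 kbps (2 dp)

1331.64


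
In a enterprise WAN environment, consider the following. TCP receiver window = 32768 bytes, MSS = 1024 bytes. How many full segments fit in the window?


Given: RWND = 32768 bytes, MSS = 1024 bytes
Full segments = floor(RWND / MSS)
Full segments = floor(32768 / 1024)
Full segments = floor(32.0) = 32

32


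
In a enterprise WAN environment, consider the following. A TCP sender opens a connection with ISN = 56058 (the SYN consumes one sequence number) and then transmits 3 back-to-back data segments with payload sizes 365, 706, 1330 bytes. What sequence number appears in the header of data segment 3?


The SYN occupies sequence number ISN = 56058, so the first data byte is ISN + 1 = 56059.
SEQ of data segment i = (ISN + 1) + sum of payload sizes of segments 1..i-1.
Segment 1: SEQ = 56059, payload = 365 bytes
Segment 2: SEQ = 56424, payload = 706 bytes
Segment 3: SEQ = 57130, payload = 1330 bytes
SEQ of segment 3 = 56059 + 365 + 706 = 57130

57130


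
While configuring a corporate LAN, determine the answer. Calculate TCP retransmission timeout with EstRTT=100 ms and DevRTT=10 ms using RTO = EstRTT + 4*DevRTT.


Given: EstRTT = 100 ms, DevRTT = 10 ms
Timeout = EstRTT + 4 * DevRTT
4 * DevRTT = 4 * 10 = 40
Timeout = 100 + 40 = 140 ms

140


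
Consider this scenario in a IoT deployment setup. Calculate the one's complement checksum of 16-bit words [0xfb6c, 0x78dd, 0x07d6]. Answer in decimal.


Given words: [0xfb6c, 0x78dd, 0x07d6]
Step 1: Sum all words
Raw sum = 64364 + 30941 + 2006 = 97311
Step 2: Fold carry: (31775 + 1) = 31776
One's complement = ~31776 & 0xFFFF = 33759

33759


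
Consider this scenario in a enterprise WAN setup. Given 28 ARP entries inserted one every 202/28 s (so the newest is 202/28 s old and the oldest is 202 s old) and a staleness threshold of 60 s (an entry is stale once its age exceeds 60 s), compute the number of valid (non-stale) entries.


Ages are k * 202/28 s for k = 1..28 (spacing = 7.2143 s).
Entry k is valid iff k * 202/28 <= 60 iff k <= 28 * 60 / 202 = 8.3168
n_valid = floor(8.3168) = 8
(n_stale = 28 - 8 = 20)

8


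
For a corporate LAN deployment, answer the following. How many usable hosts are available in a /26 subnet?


Given: subnet mask /26
Host bits = 32 - 26 = 6
Total addresses = 2^6 = 64
Usable hosts = 64 - 2 (network + broadcast) = 62

62


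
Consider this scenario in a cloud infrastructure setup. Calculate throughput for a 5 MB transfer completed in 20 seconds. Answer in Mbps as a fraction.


Given: file = 5 MB, time = 20 s
File in Mb = 5 * 8 = 40 Mb
Throughput = 40 / 20 Mbps
Throughput = 2 Mbps

2


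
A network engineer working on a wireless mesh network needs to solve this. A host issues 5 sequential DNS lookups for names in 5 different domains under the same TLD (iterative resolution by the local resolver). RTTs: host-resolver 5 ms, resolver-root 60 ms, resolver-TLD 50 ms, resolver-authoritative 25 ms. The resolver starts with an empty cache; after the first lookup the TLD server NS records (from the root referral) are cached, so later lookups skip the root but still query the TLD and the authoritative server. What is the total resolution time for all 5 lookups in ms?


Lookup 1 (cold cache): local + root + TLD + auth = 5 + 60 + 50 + 25 = 140 ms
Lookups 2..5 (TLD NS cached -> skip root; new domain -> still ask TLD and auth): local + TLD + auth = 5 + 50 + 25 = 80 ms each
Remaining 4 lookups: 4 * 80 = 320 ms
Total = 140 + 320 = 460 ms

460


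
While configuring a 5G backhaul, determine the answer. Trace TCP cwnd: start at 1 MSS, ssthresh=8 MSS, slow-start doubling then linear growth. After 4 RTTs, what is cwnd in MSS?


RTT 0: cwnd = 1 MSS (initial)
RTT 1: cwnd = 2 MSS (slow start, doubled)
RTT 2: cwnd = 4 MSS (slow start, doubled)
RTT 3: cwnd = 8 MSS (slow start, doubled)
RTT 4: cwnd = 9 MSS (congestion avoidance, +1)

9


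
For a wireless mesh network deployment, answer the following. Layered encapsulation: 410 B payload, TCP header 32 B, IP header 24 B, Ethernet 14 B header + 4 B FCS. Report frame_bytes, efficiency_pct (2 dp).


TCP segment = 410 + 32 = 442 B
IP packet = 442 + 24 = 466 B
Ethernet frame = 466 + 14 + 4 = 484 B
Efficiency = app / frame = 410 / 484 = 0.847107 = 84.7107% -> 84.71% (2 dp)

484, 84.71


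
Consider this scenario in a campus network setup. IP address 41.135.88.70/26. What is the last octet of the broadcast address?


Given: IP = 41.135.88.70, prefix = /26
Host bits = 32 - 26 = 6
Network last octet = 70 AND mask = 64
Host part size = 2^6 - 1 = 63
Broadcast last octet = 64 OR 63 = 127

127


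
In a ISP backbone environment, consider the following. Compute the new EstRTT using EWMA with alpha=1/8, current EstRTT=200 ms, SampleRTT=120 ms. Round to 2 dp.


Given: EstRTT = 200 ms, SampleRTT = 120 ms, alpha = 1/8
New EstRTT = (1 - alpha) * EstRTT + alpha * SampleRTT
(7/8) * 200 = 175
(1/8) * 120 = 15
New EstRTT = 175 + 15 = 190 ms -> 190.00 ms (2 dp)

190.00


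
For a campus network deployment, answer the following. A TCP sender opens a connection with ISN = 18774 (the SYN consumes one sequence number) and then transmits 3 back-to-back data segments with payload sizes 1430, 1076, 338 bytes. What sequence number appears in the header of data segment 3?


The SYN occupies sequence number ISN = 18774, so the first data byte is ISN + 1 = 18775.
SEQ of data segment i = (ISN + 1) + sum of payload sizes of segments 1..i-1.
Segment 1: SEQ = 18775, payload = 1430 bytes
Segment 2: SEQ = 20205, payload = 1076 bytes
Segment 3: SEQ = 21281, payload = 338 bytes
SEQ of segment 3 = 18775 + 1430 + 1076 = 21281

21281


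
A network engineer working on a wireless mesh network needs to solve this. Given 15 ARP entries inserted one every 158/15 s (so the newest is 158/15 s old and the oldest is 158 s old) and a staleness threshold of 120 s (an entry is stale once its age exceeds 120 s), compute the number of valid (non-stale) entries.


Ages are k * 158/15 s for k = 1..15 (spacing = 10.5333 s).
Entry k is valid iff k * 158/15 <= 120 iff k <= 15 * 120 / 158 = 11.3924
n_valid = floor(11.3924) = 11
(n_stale = 15 - 11 = 4)

11


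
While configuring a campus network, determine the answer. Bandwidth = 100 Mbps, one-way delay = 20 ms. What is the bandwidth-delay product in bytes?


Given: bandwidth = 100 Mbps, delay = 20 ms
BDP in bits = 100 * 10^6 * 20 / 1000
BDP in bits = 2000000
BDP in bytes = 2000000 / 8 = 250000

250000


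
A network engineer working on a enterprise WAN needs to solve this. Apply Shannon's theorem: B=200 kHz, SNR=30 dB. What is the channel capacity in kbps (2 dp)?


Given: B = 200 kHz, SNR = 30 dB
SNR linear = 10^(30/10) = 1000
1 + SNR = 1001
log2(1001) = 9.9672262588
C = 200 * 1000 * 9.9672262588 = 1993445.2518 bps
C = 1993.445252 kbps -> 1993.45 kbps (2 dp)

1993.45


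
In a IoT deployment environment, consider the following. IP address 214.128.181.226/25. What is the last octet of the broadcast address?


Given: IP = 214.128.181.226, prefix = /25
Host bits = 32 - 25 = 7
Network last octet = 226 AND mask = 128
Host part size = 2^7 - 1 = 127
Broadcast last octet = 128 OR 127 = 255

255


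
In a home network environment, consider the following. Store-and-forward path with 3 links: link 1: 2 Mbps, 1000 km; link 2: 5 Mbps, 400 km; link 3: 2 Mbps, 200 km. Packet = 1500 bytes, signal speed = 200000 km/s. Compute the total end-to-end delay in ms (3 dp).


Packet = 1500 bytes = 12000 bits. Store-and-forward: sum (t_trans + t_prop) per link.
Link 1: t_trans = 12000/(2*10^6) s = 6.0000 ms; t_prop = 1000/200000 s = 5.0000 ms; subtotal = 11.0000 ms
Link 2: t_trans = 12000/(5*10^6) s = 2.4000 ms; t_prop = 400/200000 s = 2.0000 ms; subtotal = 4.4000 ms
Link 3: t_trans = 12000/(2*10^6) s = 6.0000 ms; t_prop = 200/200000 s = 1.0000 ms; subtotal = 7.0000 ms
End-to-end = 11.0000 + 4.4000 + 7.0000 = 22.4000 ms -> 22.400 ms (3 dp)

22.400


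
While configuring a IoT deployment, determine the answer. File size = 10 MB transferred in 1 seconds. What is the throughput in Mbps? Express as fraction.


Given: file = 10 MB, time = 1 s
File in Mb = 10 * 8 = 80 Mb
Throughput = 80 / 1 Mbps
Throughput = 80 Mbps

80


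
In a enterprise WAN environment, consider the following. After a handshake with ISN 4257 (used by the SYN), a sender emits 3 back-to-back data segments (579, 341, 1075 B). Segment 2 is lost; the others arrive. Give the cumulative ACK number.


SYN uses sequence number 4257; first data byte = ISN + 1 = 4258.
Segment 1: SEQ = 4258, len = 579 B, covers [4258, 4836]
Segment 2: SEQ = 4837, len = 341 B, covers [4837, 5177] [LOST]
Segment 3: SEQ = 5178, len = 1075 B, covers [5178, 6252]
In-order data received: bytes [4258, 4836] (segments 1..1).
Segment 2 missing -> gap begins at byte 4837; later segments buffered out of order.
Cumulative ACK = next expected in-order byte = 4258 + 579 = 4837

4837


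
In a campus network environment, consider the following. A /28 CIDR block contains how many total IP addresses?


Given: CIDR prefix /28
Host bits = 32 - 28 = 4
Total addresses = 2^4 = 16

16


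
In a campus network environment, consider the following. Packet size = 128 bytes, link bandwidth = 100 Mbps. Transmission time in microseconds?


Given: packet = 128 bytes, bandwidth = 100 Mbps
Packet in bits = 128 * 8 = 1024 bits
Bandwidth = 100 * 10^6 = 100000000 bps
Time = 1024 / 100000000 seconds
Time in us = 1024 * 10^6 / 100000000 = 10.24

10.24


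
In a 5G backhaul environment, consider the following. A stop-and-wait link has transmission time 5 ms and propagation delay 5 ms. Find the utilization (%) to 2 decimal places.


Given: Ttrans = 5 ms, Tprop = 5 ms
RTT = 2 * Tprop = 2 * 5 = 10 ms
U = Ttrans / (Ttrans + RTT)
U = 5 / (5 + 10)
U = 5 / 15 = 0.333333
U% = 33.33%

33.33


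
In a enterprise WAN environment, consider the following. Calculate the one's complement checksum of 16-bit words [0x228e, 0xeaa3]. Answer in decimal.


Given words: [0x228e, 0xeaa3]
Step 1: Sum all words
Raw sum = 8846 + 60067 = 68913
Step 2: Fold carry: (3377 + 1) = 3378
One's complement = ~3378 & 0xFFFF = 62157

62157


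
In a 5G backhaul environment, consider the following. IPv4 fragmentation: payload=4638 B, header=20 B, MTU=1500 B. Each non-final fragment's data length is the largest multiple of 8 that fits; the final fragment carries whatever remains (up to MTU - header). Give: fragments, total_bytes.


Max data per non-final fragment = floor((MTU - header)/8)*8 = floor((1500 - 20)/8)*8 = floor(1480/8)*8 = 1480 B
Final fragment needs no 8-byte alignment: it can carry up to MTU - header = 1480 B
Non-final fragments needed = ceil((payload - 1480) / 1480) = ceil(3158/1480) = ceil(2.1338) = 3
Number of fragments = 3 + 1 = 4
Fragment sizes (data): 3 * 1480 B + 198 B (last, 198 <= 1480 OK)
Total bytes sent = payload + n_frags * header = 4638 + 4*20 = 4638 + 80 = 4718 B

4, 4718


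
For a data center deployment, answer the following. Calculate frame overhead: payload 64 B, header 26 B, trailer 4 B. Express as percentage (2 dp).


Given: payload = 64 B, header = 26 B, trailer = 4 B
Overhead bytes = header + trailer = 26 + 4 = 30
Total frame = payload + overhead = 64 + 30 = 94
Overhead % = 30 / 94 * 100 = 31.9149% -> 31.91% (2 dp)

31.91


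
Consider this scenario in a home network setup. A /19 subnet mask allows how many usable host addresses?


Given: subnet mask /19
Host bits = 32 - 19 = 13
Total addresses = 2^13 = 8192
Usable hosts = 8192 - 2 (network + broadcast) = 8190

8190


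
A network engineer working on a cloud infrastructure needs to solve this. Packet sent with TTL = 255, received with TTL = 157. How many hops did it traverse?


Given: initial TTL = 255, received TTL = 157
Hops = initial TTL - received TTL
Hops = 255 - 157 = 98

98


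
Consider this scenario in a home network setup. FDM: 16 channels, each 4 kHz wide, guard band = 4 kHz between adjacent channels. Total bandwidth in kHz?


Given: 16 channels, 4 kHz each, guard = 4 kHz
Channel bandwidth = 16 * 4 = 64 kHz
Guard bands = 15 gaps * 4 kHz = 60 kHz
Total = 64 + 60 = 124 kHz

124


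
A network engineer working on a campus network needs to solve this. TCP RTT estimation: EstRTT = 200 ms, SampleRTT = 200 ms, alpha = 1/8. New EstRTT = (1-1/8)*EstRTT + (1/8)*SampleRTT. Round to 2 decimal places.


Given: EstRTT = 200 ms, SampleRTT = 200 ms, alpha = 1/8
New EstRTT = (1 - alpha) * EstRTT + alpha * SampleRTT
(7/8) * 200 = 175
(1/8) * 200 = 25
New EstRTT = 175 + 25 = 200 ms -> 200.00 ms (2 dp)

200.00


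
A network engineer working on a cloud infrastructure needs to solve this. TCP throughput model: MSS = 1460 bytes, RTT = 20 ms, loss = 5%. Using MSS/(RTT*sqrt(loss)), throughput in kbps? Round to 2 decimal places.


Given: MSS = 1460 bytes, RTT = 20 ms, loss = 5%
RTT in seconds = 20 / 1000 = 0.02
Loss rate = 5% = 0.05
sqrt(loss) = sqrt(0.05) = 0.223606797750
Throughput (bytes/s) = 1460 / (0.02 * 0.223606797750) = 326465.9247
Throughput (kbps) = 326465.9247 * 8 / 1000 = 2611.727398 -> 2611.73 kbps (2 dp)

2611.73


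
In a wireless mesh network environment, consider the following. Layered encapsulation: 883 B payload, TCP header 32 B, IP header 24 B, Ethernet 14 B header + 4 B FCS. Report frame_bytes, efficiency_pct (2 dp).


TCP segment = 883 + 32 = 915 B
IP packet = 915 + 24 = 939 B
Ethernet frame = 939 + 14 + 4 = 957 B
Efficiency = app / frame = 883 / 957 = 0.922675 = 92.2675% -> 92.27% (2 dp)

957, 92.27


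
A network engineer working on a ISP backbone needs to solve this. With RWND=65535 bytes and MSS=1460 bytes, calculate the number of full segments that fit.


Given: RWND = 65535 bytes, MSS = 1460 bytes
Full segments = floor(RWND / MSS)
Full segments = floor(65535 / 1460)
Full segments = floor(44.887) = 44

44


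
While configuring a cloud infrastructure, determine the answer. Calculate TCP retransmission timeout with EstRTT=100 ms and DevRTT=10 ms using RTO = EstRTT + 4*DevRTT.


Given: EstRTT = 100 ms, DevRTT = 10 ms
Timeout = EstRTT + 4 * DevRTT
4 * DevRTT = 4 * 10 = 40
Timeout = 100 + 40 = 140 ms

140


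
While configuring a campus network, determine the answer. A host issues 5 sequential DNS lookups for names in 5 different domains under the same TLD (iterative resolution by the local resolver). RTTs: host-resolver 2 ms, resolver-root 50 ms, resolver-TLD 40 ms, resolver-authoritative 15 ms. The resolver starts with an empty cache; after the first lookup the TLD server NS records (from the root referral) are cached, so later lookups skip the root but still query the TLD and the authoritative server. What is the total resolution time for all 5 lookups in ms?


Lookup 1 (cold cache): local + root + TLD + auth = 2 + 50 + 40 + 15 = 107 ms
Lookups 2..5 (TLD NS cached -> skip root; new domain -> still ask TLD and auth): local + TLD + auth = 2 + 40 + 15 = 57 ms each
Remaining 4 lookups: 4 * 57 = 228 ms
Total = 107 + 228 = 335 ms

335


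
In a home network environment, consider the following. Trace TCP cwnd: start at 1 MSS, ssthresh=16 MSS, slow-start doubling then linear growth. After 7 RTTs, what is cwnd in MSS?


RTT 0: cwnd = 1 MSS (initial)
RTT 1: cwnd = 2 MSS (slow start, doubled)
RTT 2: cwnd = 4 MSS (slow start, doubled)
RTT 3: cwnd = 8 MSS (slow start, doubled)
RTT 4: cwnd = 16 MSS (slow start, doubled)
RTT 5: cwnd = 17 MSS (congestion avoidance, +1)
RTT 6: cwnd = 18 MSS (congestion avoidance, +1)
RTT 7: cwnd = 19 MSS (congestion avoidance, +1)

19


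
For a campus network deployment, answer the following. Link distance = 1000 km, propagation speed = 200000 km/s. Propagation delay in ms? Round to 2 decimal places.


Given: distance = 1000 km, speed = 200000 km/s
Delay = distance / speed = 1000 / 200000 seconds
Delay in ms = 1000 * 1000 / 200000
Delay = 5.0000 ms
Rounded to 2 dp = 5.00 ms

5.00


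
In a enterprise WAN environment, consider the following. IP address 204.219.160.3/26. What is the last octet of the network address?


Given: IP = 204.219.160.3, prefix = /26
Subnet mask = 255.255.255.192
Last octet of IP: 3
Last octet of mask: 192
Network last octet = 3 AND 192 = 0

0


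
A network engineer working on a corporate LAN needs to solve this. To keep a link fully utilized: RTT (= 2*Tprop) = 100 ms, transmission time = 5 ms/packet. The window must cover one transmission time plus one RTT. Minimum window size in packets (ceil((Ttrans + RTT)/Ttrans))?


Given: Ttrans = 5 ms, RTT = 100 ms (= 2 * Tprop, Tprop = 50 ms)
Time until first ACK returns = Ttrans + RTT = 5 + 100 = 105 ms
Need W * Ttrans >= Ttrans + RTT  ->  W >= (Ttrans + RTT) / Ttrans
(Ttrans + RTT) / Ttrans = 105 / 5 = 21
W_min = ceil(21) = 21

21


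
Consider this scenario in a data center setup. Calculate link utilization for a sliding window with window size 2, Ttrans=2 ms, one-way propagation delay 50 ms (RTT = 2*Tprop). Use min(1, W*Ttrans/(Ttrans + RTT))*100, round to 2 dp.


Given: W = 2, Ttrans = 2 ms, RTT = 100 ms (= 2 * Tprop, Tprop = 50 ms)
Cycle time = Ttrans + RTT = 2 + 100 = 102 ms (first packet sent until its ACK returns)
W * Ttrans = 2 * 2 = 4 ms of sending per cycle
W * Ttrans / (Ttrans + RTT) = 4 / 102 = 0.039216
U = min(1, 0.039216) = 0.039216
U% = 3.92%

3.92


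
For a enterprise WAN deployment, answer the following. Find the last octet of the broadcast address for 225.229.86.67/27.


Given: IP = 225.229.86.67, prefix = /27
Host bits = 32 - 27 = 5
Network last octet = 67 AND mask = 64
Host part size = 2^5 - 1 = 31
Broadcast last octet = 64 OR 31 = 95

95


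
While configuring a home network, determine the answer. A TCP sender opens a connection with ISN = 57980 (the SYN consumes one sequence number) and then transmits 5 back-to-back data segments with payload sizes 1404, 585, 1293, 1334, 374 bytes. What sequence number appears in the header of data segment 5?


The SYN occupies sequence number ISN = 57980, so the first data byte is ISN + 1 = 57981.
SEQ of data segment i = (ISN + 1) + sum of payload sizes of segments 1..i-1.
Segment 1: SEQ = 57981, payload = 1404 bytes
Segment 2: SEQ = 59385, payload = 585 bytes
Segment 3: SEQ = 59970, payload = 1293 bytes
Segment 4: SEQ = 61263, payload = 1334 bytes
Segment 5: SEQ = 62597, payload = 374 bytes
SEQ of segment 5 = 57981 + 1404 + 585 + 1293 + 1334 = 62597

62597


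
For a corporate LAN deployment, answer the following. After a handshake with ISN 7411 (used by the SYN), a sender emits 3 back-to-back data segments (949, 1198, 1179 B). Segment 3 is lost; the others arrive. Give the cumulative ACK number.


SYN uses sequence number 7411; first data byte = ISN + 1 = 7412.
Segment 1: SEQ = 7412, len = 949 B, covers [7412, 8360]
Segment 2: SEQ = 8361, len = 1198 B, covers [8361, 9558]
Segment 3: SEQ = 9559, len = 1179 B, covers [9559, 10737] [LOST]
In-order data received: bytes [7412, 9558] (segments 1..2).
Segment 3 missing -> gap begins at byte 9559.
Cumulative ACK = next expected in-order byte = 7412 + 949 + 1198 = 9559

9559


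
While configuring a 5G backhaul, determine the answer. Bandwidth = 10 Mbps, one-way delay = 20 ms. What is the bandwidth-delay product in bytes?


Given: bandwidth = 10 Mbps, delay = 20 ms
BDP in bits = 10 * 10^6 * 20 / 1000
BDP in bits = 200000
BDP in bytes = 200000 / 8 = 25000

25000


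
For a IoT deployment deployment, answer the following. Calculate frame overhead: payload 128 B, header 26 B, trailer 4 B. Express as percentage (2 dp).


Given: payload = 128 B, header = 26 B, trailer = 4 B
Overhead bytes = header + trailer = 26 + 4 = 30
Total frame = payload + overhead = 128 + 30 = 158
Overhead % = 30 / 158 * 100 = 18.9873% -> 18.99% (2 dp)

18.99


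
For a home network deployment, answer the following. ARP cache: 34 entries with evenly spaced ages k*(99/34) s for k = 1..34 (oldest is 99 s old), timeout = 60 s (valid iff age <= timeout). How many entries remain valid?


Ages are k * 99/34 s for k = 1..34 (spacing = 2.9118 s).
Entry k is valid iff k * 99/34 <= 60 iff k <= 34 * 60 / 99 = 20.6061
n_valid = floor(20.6061) = 20
(n_stale = 34 - 20 = 14)

20


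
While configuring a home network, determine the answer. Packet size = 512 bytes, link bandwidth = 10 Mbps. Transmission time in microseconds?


Given: packet = 512 bytes, bandwidth = 10 Mbps
Packet in bits = 512 * 8 = 4096 bits
Bandwidth = 10 * 10^6 = 10000000 bps
Time = 4096 / 10000000 seconds
Time in us = 4096 * 10^6 / 10000000 = 409.6

409.6


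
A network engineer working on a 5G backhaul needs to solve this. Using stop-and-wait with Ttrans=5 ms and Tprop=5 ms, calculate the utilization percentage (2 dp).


Given: Ttrans = 5 ms, Tprop = 5 ms
RTT = 2 * Tprop = 2 * 5 = 10 ms
U = Ttrans / (Ttrans + RTT)
U = 5 / (5 + 10)
U = 5 / 15 = 0.333333
U% = 33.33%

33.33


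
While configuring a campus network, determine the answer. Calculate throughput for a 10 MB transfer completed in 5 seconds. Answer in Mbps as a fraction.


Given: file = 10 MB, time = 5 s
File in Mb = 10 * 8 = 80 Mb
Throughput = 80 / 5 Mbps
Throughput = 16 Mbps

16


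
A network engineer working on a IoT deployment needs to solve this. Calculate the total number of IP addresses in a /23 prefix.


Given: CIDR prefix /23
Host bits = 32 - 23 = 9
Total addresses = 2^9 = 512

512


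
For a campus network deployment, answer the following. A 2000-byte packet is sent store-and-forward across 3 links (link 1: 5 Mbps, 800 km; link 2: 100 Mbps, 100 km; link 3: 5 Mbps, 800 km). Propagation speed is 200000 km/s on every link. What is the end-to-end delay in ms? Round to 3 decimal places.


Packet = 2000 bytes = 16000 bits. Store-and-forward: sum (t_trans + t_prop) per link.
Link 1: t_trans = 16000/(5*10^6) s = 3.2000 ms; t_prop = 800/200000 s = 4.0000 ms; subtotal = 7.2000 ms
Link 2: t_trans = 16000/(100*10^6) s = 0.1600 ms; t_prop = 100/200000 s = 0.5000 ms; subtotal = 0.6600 ms
Link 3: t_trans = 16000/(5*10^6) s = 3.2000 ms; t_prop = 800/200000 s = 4.0000 ms; subtotal = 7.2000 ms
End-to-end = 7.2000 + 0.6600 + 7.2000 = 15.0600 ms -> 15.060 ms (3 dp)

15.060


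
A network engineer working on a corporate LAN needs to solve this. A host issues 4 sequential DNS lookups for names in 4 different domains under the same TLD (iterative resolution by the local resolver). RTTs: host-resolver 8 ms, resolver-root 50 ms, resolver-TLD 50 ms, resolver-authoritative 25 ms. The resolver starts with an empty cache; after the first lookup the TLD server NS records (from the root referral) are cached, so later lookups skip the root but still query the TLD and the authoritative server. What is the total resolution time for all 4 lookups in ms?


Lookup 1 (cold cache): local + root + TLD + auth = 8 + 50 + 50 + 25 = 133 ms
Lookups 2..4 (TLD NS cached -> skip root; new domain -> still ask TLD and auth): local + TLD + auth = 8 + 50 + 25 = 83 ms each
Remaining 3 lookups: 3 * 83 = 249 ms
Total = 133 + 249 = 382 ms

382


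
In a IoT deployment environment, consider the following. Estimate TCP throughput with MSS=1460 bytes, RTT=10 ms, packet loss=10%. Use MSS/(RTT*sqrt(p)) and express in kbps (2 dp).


Given: MSS = 1460 bytes, RTT = 10 ms, loss = 10%
RTT in seconds = 10 / 1000 = 0.01
Loss rate = 10% = 0.1
sqrt(loss) = sqrt(0.1) = 0.316227766017
Throughput (bytes/s) = 1460 / (0.01 * 0.316227766017) = 461692.5384
Throughput (kbps) = 461692.5384 * 8 / 1000 = 3693.540307 -> 3693.54 kbps (2 dp)

3693.54


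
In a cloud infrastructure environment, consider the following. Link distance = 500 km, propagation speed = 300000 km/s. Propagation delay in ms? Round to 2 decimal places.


Given: distance = 500 km, speed = 300000 km/s
Delay = distance / speed = 500 / 300000 seconds
Delay in ms = 500 * 1000 / 300000
Delay = 1.6667 ms
Rounded to 2 dp = 1.67 ms

1.67


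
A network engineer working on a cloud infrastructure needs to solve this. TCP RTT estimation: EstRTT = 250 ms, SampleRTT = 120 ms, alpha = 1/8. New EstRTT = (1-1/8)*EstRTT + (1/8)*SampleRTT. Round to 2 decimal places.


Given: EstRTT = 250 ms, SampleRTT = 120 ms, alpha = 1/8
New EstRTT = (1 - alpha) * EstRTT + alpha * SampleRTT
(7/8) * 250 = 218.75
(1/8) * 120 = 15
New EstRTT = 218.75 + 15 = 233.75 ms -> 233.75 ms (2 dp)

233.75


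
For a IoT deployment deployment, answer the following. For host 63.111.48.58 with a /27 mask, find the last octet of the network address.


Given: IP = 63.111.48.58, prefix = /27
Subnet mask = 255.255.255.224
Last octet of IP: 58
Last octet of mask: 224
Network last octet = 58 AND 224 = 32

32


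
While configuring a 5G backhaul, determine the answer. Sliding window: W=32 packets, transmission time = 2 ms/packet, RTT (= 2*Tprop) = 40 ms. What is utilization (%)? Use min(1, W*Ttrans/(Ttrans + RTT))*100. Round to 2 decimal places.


Given: W = 32, Ttrans = 2 ms, RTT = 40 ms (= 2 * Tprop, Tprop = 20 ms)
Cycle time = Ttrans + RTT = 2 + 40 = 42 ms (first packet sent until its ACK returns)
W * Ttrans = 32 * 2 = 64 ms of sending per cycle
W * Ttrans / (Ttrans + RTT) = 64 / 42 = 1.523810
U = min(1, 1.523810) = 1.000000
U% = 100.00%

100.00


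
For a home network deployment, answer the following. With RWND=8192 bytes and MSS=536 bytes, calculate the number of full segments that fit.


Given: RWND = 8192 bytes, MSS = 536 bytes
Full segments = floor(RWND / MSS)
Full segments = floor(8192 / 536)
Full segments = floor(15.2836) = 15

15


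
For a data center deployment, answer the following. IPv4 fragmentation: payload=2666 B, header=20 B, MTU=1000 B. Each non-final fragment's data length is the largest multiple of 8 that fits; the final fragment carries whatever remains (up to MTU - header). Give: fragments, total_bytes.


Max data per non-final fragment = floor((MTU - header)/8)*8 = floor((1000 - 20)/8)*8 = floor(980/8)*8 = 976 B
Final fragment needs no 8-byte alignment: it can carry up to MTU - header = 980 B
Non-final fragments needed = ceil((payload - 980) / 976) = ceil(1686/976) = ceil(1.7275) = 2
Number of fragments = 2 + 1 = 3
Fragment sizes (data): 2 * 976 B + 714 B (last, 714 <= 980 OK)
Total bytes sent = payload + n_frags * header = 2666 + 3*20 = 2666 + 60 = 2726 B

3, 2726


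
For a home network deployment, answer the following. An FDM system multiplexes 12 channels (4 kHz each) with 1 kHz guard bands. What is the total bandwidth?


Given: 12 channels, 4 kHz each, guard = 1 kHz
Channel bandwidth = 12 * 4 = 48 kHz
Guard bands = 11 gaps * 1 kHz = 11 kHz
Total = 48 + 11 = 59 kHz

59


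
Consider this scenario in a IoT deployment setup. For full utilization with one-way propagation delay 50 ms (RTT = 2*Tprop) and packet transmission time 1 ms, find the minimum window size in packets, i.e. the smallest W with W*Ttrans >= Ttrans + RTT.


Given: Ttrans = 1 ms, RTT = 100 ms (= 2 * Tprop, Tprop = 50 ms)
Time until first ACK returns = Ttrans + RTT = 1 + 100 = 101 ms
Need W * Ttrans >= Ttrans + RTT  ->  W >= (Ttrans + RTT) / Ttrans
(Ttrans + RTT) / Ttrans = 101 / 1 = 101
W_min = ceil(101) = 101

101


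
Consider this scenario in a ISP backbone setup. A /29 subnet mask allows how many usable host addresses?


Given: subnet mask /29
Host bits = 32 - 29 = 3
Total addresses = 2^3 = 8
Usable hosts = 8 - 2 (network + broadcast) = 6

6


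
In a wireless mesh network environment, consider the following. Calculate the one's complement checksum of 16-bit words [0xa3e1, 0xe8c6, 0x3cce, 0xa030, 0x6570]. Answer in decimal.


Given words: [0xa3e1, 0xe8c6, 0x3cce, 0xa030, 0x6570]
Step 1: Sum all words
Raw sum = 41953 + 59590 + 15566 + 41008 + 25968 = 184085
Step 2: Fold carry: (53013 + 2) = 53015
One's complement = ~53015 & 0xFFFF = 12520

12520


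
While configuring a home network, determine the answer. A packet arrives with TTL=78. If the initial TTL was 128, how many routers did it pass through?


Given: initial TTL = 128, received TTL = 78
Hops = initial TTL - received TTL
Hops = 128 - 78 = 50

50


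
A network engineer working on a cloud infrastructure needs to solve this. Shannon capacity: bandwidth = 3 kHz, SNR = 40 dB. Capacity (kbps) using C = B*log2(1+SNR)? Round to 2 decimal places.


Given: B = 3 kHz, SNR = 40 dB
SNR linear = 10^(40/10) = 10000
1 + SNR = 10001
log2(10001) = 13.2878566418
C = 3 * 1000 * 13.2878566418 = 39863.5699 bps
C = 39.863570 kbps -> 39.86 kbps (2 dp)

39.86


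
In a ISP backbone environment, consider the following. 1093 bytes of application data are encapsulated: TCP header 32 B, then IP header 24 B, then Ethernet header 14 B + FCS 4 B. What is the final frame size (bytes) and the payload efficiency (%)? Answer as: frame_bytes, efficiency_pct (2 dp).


TCP segment = 1093 + 32 = 1125 B
IP packet = 1125 + 24 = 1149 B
Ethernet frame = 1149 + 14 + 4 = 1167 B
Efficiency = app / frame = 1093 / 1167 = 0.936590 = 93.6590% -> 93.66% (2 dp)

1167, 93.66


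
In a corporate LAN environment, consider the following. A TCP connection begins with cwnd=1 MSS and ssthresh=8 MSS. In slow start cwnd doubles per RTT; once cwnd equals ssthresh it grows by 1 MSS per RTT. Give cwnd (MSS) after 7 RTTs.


RTT 0: cwnd = 1 MSS (initial)
RTT 1: cwnd = 2 MSS (slow start, doubled)
RTT 2: cwnd = 4 MSS (slow start, doubled)
RTT 3: cwnd = 8 MSS (slow start, doubled)
RTT 4: cwnd = 9 MSS (congestion avoidance, +1)
RTT 5: cwnd = 10 MSS (congestion avoidance, +1)
RTT 6: cwnd = 11 MSS (congestion avoidance, +1)
RTT 7: cwnd = 12 MSS (congestion avoidance, +1)

12


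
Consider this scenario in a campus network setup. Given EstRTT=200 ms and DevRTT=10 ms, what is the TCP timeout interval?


Given: EstRTT = 200 ms, DevRTT = 10 ms
Timeout = EstRTT + 4 * DevRTT
4 * DevRTT = 4 * 10 = 40
Timeout = 200 + 40 = 240 ms

240


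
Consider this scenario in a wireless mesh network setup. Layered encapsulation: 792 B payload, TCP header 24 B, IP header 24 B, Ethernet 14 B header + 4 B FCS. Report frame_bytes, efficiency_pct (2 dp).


TCP segment = 792 + 24 = 816 B
IP packet = 816 + 24 = 840 B
Ethernet frame = 840 + 14 + 4 = 858 B
Efficiency = app / frame = 792 / 858 = 0.923077 = 92.3077% -> 92.31% (2 dp)

858, 92.31


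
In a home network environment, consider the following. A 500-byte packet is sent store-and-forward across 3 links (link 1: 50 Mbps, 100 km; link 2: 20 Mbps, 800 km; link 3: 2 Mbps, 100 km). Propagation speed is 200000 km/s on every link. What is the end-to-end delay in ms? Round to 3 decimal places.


Packet = 500 bytes = 4000 bits. Store-and-forward: sum (t_trans + t_prop) per link.
Link 1: t_trans = 4000/(50*10^6) s = 0.0800 ms; t_prop = 100/200000 s = 0.5000 ms; subtotal = 0.5800 ms
Link 2: t_trans = 4000/(20*10^6) s = 0.2000 ms; t_prop = 800/200000 s = 4.0000 ms; subtotal = 4.2000 ms
Link 3: t_trans = 4000/(2*10^6) s = 2.0000 ms; t_prop = 100/200000 s = 0.5000 ms; subtotal = 2.5000 ms
End-to-end = 0.5800 + 4.2000 + 2.5000 = 7.2800 ms -> 7.280 ms (3 dp)

7.280


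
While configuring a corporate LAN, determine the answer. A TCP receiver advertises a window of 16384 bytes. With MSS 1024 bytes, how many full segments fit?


Given: RWND = 16384 bytes, MSS = 1024 bytes
Full segments = floor(RWND / MSS)
Full segments = floor(16384 / 1024)
Full segments = floor(16.0) = 16

16


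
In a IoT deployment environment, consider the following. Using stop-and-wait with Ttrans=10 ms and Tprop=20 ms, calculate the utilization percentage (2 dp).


Given: Ttrans = 10 ms, Tprop = 20 ms
RTT = 2 * Tprop = 2 * 20 = 40 ms
U = Ttrans / (Ttrans + RTT)
U = 10 / (10 + 40)
U = 10 / 50 = 0.2
U% = 20.00%

20.00


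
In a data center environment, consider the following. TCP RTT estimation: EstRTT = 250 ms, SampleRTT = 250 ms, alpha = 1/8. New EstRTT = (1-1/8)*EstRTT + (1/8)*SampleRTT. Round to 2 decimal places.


Given: EstRTT = 250 ms, SampleRTT = 250 ms, alpha = 1/8
New EstRTT = (1 - alpha) * EstRTT + alpha * SampleRTT
(7/8) * 250 = 218.75
(1/8) * 250 = 31.25
New EstRTT = 218.75 + 31.25 = 250 ms -> 250.00 ms (2 dp)

250.00


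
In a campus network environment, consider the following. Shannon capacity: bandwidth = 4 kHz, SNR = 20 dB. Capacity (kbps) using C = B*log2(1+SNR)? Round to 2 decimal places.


Given: B = 4 kHz, SNR = 20 dB
SNR linear = 10^(20/10) = 100
1 + SNR = 101
log2(101) = 6.6582114828
C = 4 * 1000 * 6.6582114828 = 26632.8459 bps
C = 26.632846 kbps -> 26.63 kbps (2 dp)

26.63


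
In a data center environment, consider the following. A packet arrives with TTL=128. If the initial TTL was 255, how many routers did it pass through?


Given: initial TTL = 255, received TTL = 128
Hops = initial TTL - received TTL
Hops = 255 - 128 = 127

127


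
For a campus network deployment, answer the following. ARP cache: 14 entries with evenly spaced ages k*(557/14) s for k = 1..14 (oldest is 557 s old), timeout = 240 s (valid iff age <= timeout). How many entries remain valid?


Ages are k * 557/14 s for k = 1..14 (spacing = 39.7857 s).
Entry k is valid iff k * 557/14 <= 240 iff k <= 14 * 240 / 557 = 6.0323
n_valid = floor(6.0323) = 6
(n_stale = 14 - 6 = 8)

6


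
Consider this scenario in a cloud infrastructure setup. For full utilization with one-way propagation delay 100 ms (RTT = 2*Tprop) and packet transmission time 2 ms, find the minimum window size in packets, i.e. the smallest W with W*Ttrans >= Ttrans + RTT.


Given: Ttrans = 2 ms, RTT = 200 ms (= 2 * Tprop, Tprop = 100 ms)
Time until first ACK returns = Ttrans + RTT = 2 + 200 = 202 ms
Need W * Ttrans >= Ttrans + RTT  ->  W >= (Ttrans + RTT) / Ttrans
(Ttrans + RTT) / Ttrans = 202 / 2 = 101
W_min = ceil(101) = 101

101


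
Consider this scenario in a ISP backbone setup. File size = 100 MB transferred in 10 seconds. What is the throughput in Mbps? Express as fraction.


Given: file = 100 MB, time = 10 s
File in Mb = 100 * 8 = 800 Mb
Throughput = 800 / 10 Mbps
Throughput = 80 Mbps

80


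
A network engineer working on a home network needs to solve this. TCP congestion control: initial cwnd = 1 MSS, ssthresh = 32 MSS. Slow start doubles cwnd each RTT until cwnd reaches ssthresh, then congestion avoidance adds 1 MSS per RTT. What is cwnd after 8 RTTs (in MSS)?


RTT 0: cwnd = 1 MSS (initial)
RTT 1: cwnd = 2 MSS (slow start, doubled)
RTT 2: cwnd = 4 MSS (slow start, doubled)
RTT 3: cwnd = 8 MSS (slow start, doubled)
RTT 4: cwnd = 16 MSS (slow start, doubled)
RTT 5: cwnd = 32 MSS (slow start, doubled)
RTT 6: cwnd = 33 MSS (congestion avoidance, +1)
RTT 7: cwnd = 34 MSS (congestion avoidance, +1)
RTT 8: cwnd = 35 MSS (congestion avoidance, +1)

35


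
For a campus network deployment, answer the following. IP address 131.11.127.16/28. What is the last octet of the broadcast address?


Given: IP = 131.11.127.16, prefix = /28
Host bits = 32 - 28 = 4
Network last octet = 16 AND mask = 16
Host part size = 2^4 - 1 = 15
Broadcast last octet = 16 OR 15 = 31

31


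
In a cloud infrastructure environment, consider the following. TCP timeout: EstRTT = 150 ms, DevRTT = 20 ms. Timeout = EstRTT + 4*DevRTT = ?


Given: EstRTT = 150 ms, DevRTT = 20 ms
Timeout = EstRTT + 4 * DevRTT
4 * DevRTT = 4 * 20 = 80
Timeout = 150 + 80 = 230 ms

230


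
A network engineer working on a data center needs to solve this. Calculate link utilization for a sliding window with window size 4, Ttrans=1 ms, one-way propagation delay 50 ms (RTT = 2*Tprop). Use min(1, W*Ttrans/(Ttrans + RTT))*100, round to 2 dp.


Given: W = 4, Ttrans = 1 ms, RTT = 100 ms (= 2 * Tprop, Tprop = 50 ms)
Cycle time = Ttrans + RTT = 1 + 100 = 101 ms (first packet sent until its ACK returns)
W * Ttrans = 4 * 1 = 4 ms of sending per cycle
W * Ttrans / (Ttrans + RTT) = 4 / 101 = 0.039604
U = min(1, 0.039604) = 0.039604
U% = 3.96%

3.96


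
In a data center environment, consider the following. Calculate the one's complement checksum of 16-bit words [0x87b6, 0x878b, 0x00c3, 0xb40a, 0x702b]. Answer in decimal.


Given words: [0x87b6, 0x878b, 0x00c3, 0xb40a, 0x702b]
Step 1: Sum all words
Raw sum = 34742 + 34699 + 195 + 46090 + 28715 = 144441
Step 2: Fold carry: (13369 + 2) = 13371
One's complement = ~13371 & 0xFFFF = 52164

52164


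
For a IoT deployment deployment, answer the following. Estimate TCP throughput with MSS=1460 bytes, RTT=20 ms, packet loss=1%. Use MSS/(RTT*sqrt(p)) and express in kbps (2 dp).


Given: MSS = 1460 bytes, RTT = 20 ms, loss = 1%
RTT in seconds = 20 / 1000 = 0.02
Loss rate = 1% = 0.01
sqrt(loss) = sqrt(0.01) = 0.1
Throughput (bytes/s) = 1460 / (0.02 * 0.1) = 730000.0000
Throughput (kbps) = 730000.0000 * 8 / 1000 = 5840.000000 -> 5840.00 kbps (2 dp)

5840.00


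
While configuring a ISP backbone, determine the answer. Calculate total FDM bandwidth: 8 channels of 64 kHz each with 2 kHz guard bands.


Given: 8 channels, 64 kHz each, guard = 2 kHz
Channel bandwidth = 8 * 64 = 512 kHz
Guard bands = 7 gaps * 2 kHz = 14 kHz
Total = 512 + 14 = 526 kHz

526


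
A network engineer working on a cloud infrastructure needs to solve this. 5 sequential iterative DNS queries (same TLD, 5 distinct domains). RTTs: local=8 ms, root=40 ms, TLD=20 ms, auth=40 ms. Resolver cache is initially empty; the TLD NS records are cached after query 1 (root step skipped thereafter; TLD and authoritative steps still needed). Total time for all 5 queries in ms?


Lookup 1 (cold cache): local + root + TLD + auth = 8 + 40 + 20 + 40 = 108 ms
Lookups 2..5 (TLD NS cached -> skip root; new domain -> still ask TLD and auth): local + TLD + auth = 8 + 20 + 40 = 68 ms each
Remaining 4 lookups: 4 * 68 = 272 ms
Total = 108 + 272 = 380 ms

380


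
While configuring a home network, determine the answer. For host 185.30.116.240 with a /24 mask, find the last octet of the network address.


Given: IP = 185.30.116.240, prefix = /24
Subnet mask = 255.255.255.0
Last octet of IP: 240
Last octet of mask: 0
Network last octet = 240 AND 0 = 0

0


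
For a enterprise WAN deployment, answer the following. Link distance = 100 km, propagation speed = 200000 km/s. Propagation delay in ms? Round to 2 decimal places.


Given: distance = 100 km, speed = 200000 km/s
Delay = distance / speed = 100 / 200000 seconds
Delay in ms = 100 * 1000 / 200000
Delay = 0.5000 ms
Rounded to 2 dp = 0.50 ms

0.50


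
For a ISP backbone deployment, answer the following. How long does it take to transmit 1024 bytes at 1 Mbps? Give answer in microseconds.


Given: packet = 1024 bytes, bandwidth = 1 Mbps
Packet in bits = 1024 * 8 = 8192 bits
Bandwidth = 1 * 10^6 = 1000000 bps
Time = 8192 / 1000000 seconds
Time in us = 8192 * 10^6 / 1000000 = 8192

8192


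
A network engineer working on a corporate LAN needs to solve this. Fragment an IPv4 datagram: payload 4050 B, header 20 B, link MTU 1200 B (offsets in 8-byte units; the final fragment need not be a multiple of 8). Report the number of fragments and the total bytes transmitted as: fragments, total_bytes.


Max data per non-final fragment = floor((MTU - header)/8)*8 = floor((1200 - 20)/8)*8 = floor(1180/8)*8 = 1176 B
Final fragment needs no 8-byte alignment: it can carry up to MTU - header = 1180 B
Non-final fragments needed = ceil((payload - 1180) / 1176) = ceil(2870/1176) = ceil(2.4405) = 3
Number of fragments = 3 + 1 = 4
Fragment sizes (data): 3 * 1176 B + 522 B (last, 522 <= 1180 OK)
Total bytes sent = payload + n_frags * header = 4050 + 4*20 = 4050 + 80 = 4130 B

4, 4130
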